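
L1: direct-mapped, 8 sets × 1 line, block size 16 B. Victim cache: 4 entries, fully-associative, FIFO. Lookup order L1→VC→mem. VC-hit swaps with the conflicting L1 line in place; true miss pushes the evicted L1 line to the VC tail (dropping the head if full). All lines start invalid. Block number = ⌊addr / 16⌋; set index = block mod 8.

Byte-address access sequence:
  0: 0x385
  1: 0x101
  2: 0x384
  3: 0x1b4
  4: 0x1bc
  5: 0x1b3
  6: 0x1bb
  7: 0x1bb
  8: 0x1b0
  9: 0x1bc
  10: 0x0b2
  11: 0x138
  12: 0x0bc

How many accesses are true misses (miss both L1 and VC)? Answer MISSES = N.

MISSES = 5

  [0] addr=0x385 blk=56 s=0: MISS | VC []
  [1] addr=0x101 blk=16 s=0: MISS | VC [56]
  [2] addr=0x384 blk=56 s=0: VC-HIT | VC [16]
  [3] addr=0x1b4 blk=27 s=3: MISS | VC [16]
  [4] addr=0x1bc blk=27 s=3: L1-HIT | VC [16]
  [5] addr=0x1b3 blk=27 s=3: L1-HIT | VC [16]
  [6] addr=0x1bb blk=27 s=3: L1-HIT | VC [16]
  [7] addr=0x1bb blk=27 s=3: L1-HIT | VC [16]
  [8] addr=0x1b0 blk=27 s=3: L1-HIT | VC [16]
  [9] addr=0x1bc blk=27 s=3: L1-HIT | VC [16]
  [10] addr=0xb2 blk=11 s=3: MISS | VC [16, 27]
  [11] addr=0x138 blk=19 s=3: MISS | VC [16, 27, 11]
  [12] addr=0xbc blk=11 s=3: VC-HIT | VC [16, 27, 19]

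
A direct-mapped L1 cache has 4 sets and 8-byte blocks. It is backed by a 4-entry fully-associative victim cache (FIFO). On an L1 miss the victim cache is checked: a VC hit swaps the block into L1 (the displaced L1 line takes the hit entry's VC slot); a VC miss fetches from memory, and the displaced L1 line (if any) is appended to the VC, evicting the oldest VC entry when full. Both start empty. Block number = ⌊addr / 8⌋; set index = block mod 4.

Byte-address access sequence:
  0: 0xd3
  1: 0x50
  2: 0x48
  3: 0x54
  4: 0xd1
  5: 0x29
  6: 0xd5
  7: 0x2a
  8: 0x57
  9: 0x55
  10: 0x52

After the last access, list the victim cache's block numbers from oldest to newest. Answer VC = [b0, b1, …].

VC = [26, 9]

#0 0xd3→b26/s2 MISS; vc=[]
#1 0x50→b10/s2 MISS; vc=[26]
#2 0x48→b9/s1 MISS; vc=[26]
#3 0x54→b10/s2 L1-HIT; vc=[26]
#4 0xd1→b26/s2 VC-HIT; vc=[10]
#5 0x29→b5/s1 MISS; vc=[10,9]
#6 0xd5→b26/s2 L1-HIT; vc=[10,9]
#7 0x2a→b5/s1 L1-HIT; vc=[10,9]
#8 0x57→b10/s2 VC-HIT; vc=[26,9]
#9 0x55→b10/s2 L1-HIT; vc=[26,9]
#10 0x52→b10/s2 L1-HIT; vc=[26,9]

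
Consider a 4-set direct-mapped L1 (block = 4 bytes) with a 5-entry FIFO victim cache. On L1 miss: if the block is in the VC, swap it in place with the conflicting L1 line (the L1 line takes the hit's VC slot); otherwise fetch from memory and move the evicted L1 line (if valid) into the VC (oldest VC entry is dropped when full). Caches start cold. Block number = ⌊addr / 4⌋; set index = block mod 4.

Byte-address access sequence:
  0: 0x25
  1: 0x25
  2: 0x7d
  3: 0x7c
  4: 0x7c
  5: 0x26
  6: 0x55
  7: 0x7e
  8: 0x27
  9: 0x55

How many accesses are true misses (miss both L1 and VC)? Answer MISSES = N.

#0 0x25→b9/s1 MISS; vc=[]
#1 0x25→b9/s1 L1-HIT; vc=[]
#2 0x7d→b31/s3 MISS; vc=[]
#3 0x7c→b31/s3 L1-HIT; vc=[]
#4 0x7c→b31/s3 L1-HIT; vc=[]
#5 0x26→b9/s1 L1-HIT; vc=[]
#6 0x55→b21/s1 MISS; vc=[9]
#7 0x7e→b31/s3 L1-HIT; vc=[9]
#8 0x27→b9/s1 VC-HIT; vc=[21]
#9 0x55→b21/s1 VC-HIT; vc=[9]

MISSES = 3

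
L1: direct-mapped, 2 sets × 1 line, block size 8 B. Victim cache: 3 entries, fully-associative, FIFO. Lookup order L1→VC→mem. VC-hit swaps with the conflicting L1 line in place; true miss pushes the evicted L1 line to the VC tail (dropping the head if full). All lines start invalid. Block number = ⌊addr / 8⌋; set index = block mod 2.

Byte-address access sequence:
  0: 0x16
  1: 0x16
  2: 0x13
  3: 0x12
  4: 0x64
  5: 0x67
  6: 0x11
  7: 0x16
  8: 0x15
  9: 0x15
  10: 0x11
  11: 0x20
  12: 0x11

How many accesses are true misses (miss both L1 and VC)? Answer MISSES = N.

  [0] addr=0x16 blk=2 s=0: MISS | VC []
  [1] addr=0x16 blk=2 s=0: L1-HIT | VC []
  [2] addr=0x13 blk=2 s=0: L1-HIT | VC []
  [3] addr=0x12 blk=2 s=0: L1-HIT | VC []
  [4] addr=0x64 blk=12 s=0: MISS | VC [2]
  [5] addr=0x67 blk=12 s=0: L1-HIT | VC [2]
  [6] addr=0x11 blk=2 s=0: VC-HIT | VC [12]
  [7] addr=0x16 blk=2 s=0: L1-HIT | VC [12]
  [8] addr=0x15 blk=2 s=0: L1-HIT | VC [12]
  [9] addr=0x15 blk=2 s=0: L1-HIT | VC [12]
  [10] addr=0x11 blk=2 s=0: L1-HIT | VC [12]
  [11] addr=0x20 blk=4 s=0: MISS | VC [12, 2]
  [12] addr=0x11 blk=2 s=0: VC-HIT | VC [12, 4]

MISSES = 3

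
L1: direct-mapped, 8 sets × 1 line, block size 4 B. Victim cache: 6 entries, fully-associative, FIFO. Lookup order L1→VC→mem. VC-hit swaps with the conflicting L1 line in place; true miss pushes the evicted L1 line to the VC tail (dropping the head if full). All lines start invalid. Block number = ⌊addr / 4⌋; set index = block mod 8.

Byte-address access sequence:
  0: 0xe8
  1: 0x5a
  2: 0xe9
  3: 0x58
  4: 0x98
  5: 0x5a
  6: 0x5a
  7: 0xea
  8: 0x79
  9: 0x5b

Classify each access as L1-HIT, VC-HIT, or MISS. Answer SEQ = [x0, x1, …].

#0 0xe8→b58/s2 MISS; vc=[]
#1 0x5a→b22/s6 MISS; vc=[]
#2 0xe9→b58/s2 L1-HIT; vc=[]
#3 0x58→b22/s6 L1-HIT; vc=[]
#4 0x98→b38/s6 MISS; vc=[22]
#5 0x5a→b22/s6 VC-HIT; vc=[38]
#6 0x5a→b22/s6 L1-HIT; vc=[38]
#7 0xea→b58/s2 L1-HIT; vc=[38]
#8 0x79→b30/s6 MISS; vc=[38,22]
#9 0x5b→b22/s6 VC-HIT; vc=[38,30]

SEQ = [MISS, MISS, L1-HIT, L1-HIT, MISS, VC-HIT, L1-HIT, L1-HIT, MISS, VC-HIT]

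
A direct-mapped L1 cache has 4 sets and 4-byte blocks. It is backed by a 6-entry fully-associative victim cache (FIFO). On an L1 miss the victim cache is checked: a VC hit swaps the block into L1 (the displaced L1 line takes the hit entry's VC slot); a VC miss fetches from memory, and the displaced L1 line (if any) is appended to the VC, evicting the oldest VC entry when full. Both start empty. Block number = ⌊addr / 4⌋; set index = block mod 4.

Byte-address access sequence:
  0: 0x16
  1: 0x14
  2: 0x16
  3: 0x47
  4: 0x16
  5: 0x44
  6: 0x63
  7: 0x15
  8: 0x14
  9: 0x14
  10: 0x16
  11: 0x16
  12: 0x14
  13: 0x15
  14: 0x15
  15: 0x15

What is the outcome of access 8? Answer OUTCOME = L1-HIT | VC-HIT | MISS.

OUTCOME = L1-HIT

#0 0x16→b5/s1 MISS; vc=[]
#1 0x14→b5/s1 L1-HIT; vc=[]
#2 0x16→b5/s1 L1-HIT; vc=[]
#3 0x47→b17/s1 MISS; vc=[5]
#4 0x16→b5/s1 VC-HIT; vc=[17]
#5 0x44→b17/s1 VC-HIT; vc=[5]
#6 0x63→b24/s0 MISS; vc=[5]
#7 0x15→b5/s1 VC-HIT; vc=[17]
#8 0x14→b5/s1 L1-HIT; vc=[17]
#9 0x14→b5/s1 L1-HIT; vc=[17]
#10 0x16→b5/s1 L1-HIT; vc=[17]
#11 0x16→b5/s1 L1-HIT; vc=[17]
#12 0x14→b5/s1 L1-HIT; vc=[17]
#13 0x15→b5/s1 L1-HIT; vc=[17]
#14 0x15→b5/s1 L1-HIT; vc=[17]
#15 0x15→b5/s1 L1-HIT; vc=[17]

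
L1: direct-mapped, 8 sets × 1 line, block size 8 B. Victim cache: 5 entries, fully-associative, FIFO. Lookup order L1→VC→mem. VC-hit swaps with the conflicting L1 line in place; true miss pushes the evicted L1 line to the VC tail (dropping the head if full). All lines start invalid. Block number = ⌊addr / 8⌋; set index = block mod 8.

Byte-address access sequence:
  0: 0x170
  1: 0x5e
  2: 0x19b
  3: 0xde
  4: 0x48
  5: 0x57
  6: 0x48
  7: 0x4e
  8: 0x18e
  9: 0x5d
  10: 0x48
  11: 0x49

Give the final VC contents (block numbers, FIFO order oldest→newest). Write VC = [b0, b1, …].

#0 0x170→b46/s6 MISS; vc=[]
#1 0x5e→b11/s3 MISS; vc=[]
#2 0x19b→b51/s3 MISS; vc=[11]
#3 0xde→b27/s3 MISS; vc=[11,51]
#4 0x48→b9/s1 MISS; vc=[11,51]
#5 0x57→b10/s2 MISS; vc=[11,51]
#6 0x48→b9/s1 L1-HIT; vc=[11,51]
#7 0x4e→b9/s1 L1-HIT; vc=[11,51]
#8 0x18e→b49/s1 MISS; vc=[11,51,9]
#9 0x5d→b11/s3 VC-HIT; vc=[27,51,9]
#10 0x48→b9/s1 VC-HIT; vc=[27,51,49]
#11 0x49→b9/s1 L1-HIT; vc=[27,51,49]

VC = [27, 51, 49]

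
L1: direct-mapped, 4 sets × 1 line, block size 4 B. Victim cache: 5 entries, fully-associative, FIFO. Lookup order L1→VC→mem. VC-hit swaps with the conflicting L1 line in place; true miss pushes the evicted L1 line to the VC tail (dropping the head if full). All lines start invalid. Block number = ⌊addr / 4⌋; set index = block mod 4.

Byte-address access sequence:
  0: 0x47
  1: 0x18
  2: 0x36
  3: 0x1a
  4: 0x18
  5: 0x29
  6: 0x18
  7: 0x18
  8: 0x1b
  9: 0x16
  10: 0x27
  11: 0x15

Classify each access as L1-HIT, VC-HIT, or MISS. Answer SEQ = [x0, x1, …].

  [0] addr=0x47 blk=17 s=1: MISS | VC []
  [1] addr=0x18 blk=6 s=2: MISS | VC []
  [2] addr=0x36 blk=13 s=1: MISS | VC [17]
  [3] addr=0x1a blk=6 s=2: L1-HIT | VC [17]
  [4] addr=0x18 blk=6 s=2: L1-HIT | VC [17]
  [5] addr=0x29 blk=10 s=2: MISS | VC [17, 6]
  [6] addr=0x18 blk=6 s=2: VC-HIT | VC [17, 10]
  [7] addr=0x18 blk=6 s=2: L1-HIT | VC [17, 10]
  [8] addr=0x1b blk=6 s=2: L1-HIT | VC [17, 10]
  [9] addr=0x16 blk=5 s=1: MISS | VC [17, 10, 13]
  [10] addr=0x27 blk=9 s=1: MISS | VC [17, 10, 13, 5]
  [11] addr=0x15 blk=5 s=1: VC-HIT | VC [17, 10, 13, 9]

SEQ = [MISS, MISS, MISS, L1-HIT, L1-HIT, MISS, VC-HIT, L1-HIT, L1-HIT, MISS, MISS, VC-HIT]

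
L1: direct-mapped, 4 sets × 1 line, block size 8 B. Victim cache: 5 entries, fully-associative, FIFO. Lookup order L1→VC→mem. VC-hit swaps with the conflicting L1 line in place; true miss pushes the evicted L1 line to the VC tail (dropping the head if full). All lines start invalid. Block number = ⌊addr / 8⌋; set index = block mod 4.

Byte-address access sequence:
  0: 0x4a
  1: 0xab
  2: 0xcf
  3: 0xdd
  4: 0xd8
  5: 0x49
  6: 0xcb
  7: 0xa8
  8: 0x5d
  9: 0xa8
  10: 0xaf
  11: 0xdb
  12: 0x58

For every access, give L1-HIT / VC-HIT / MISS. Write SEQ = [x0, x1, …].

#0 0x4a→b9/s1 MISS; vc=[]
#1 0xab→b21/s1 MISS; vc=[9]
#2 0xcf→b25/s1 MISS; vc=[9,21]
#3 0xdd→b27/s3 MISS; vc=[9,21]
#4 0xd8→b27/s3 L1-HIT; vc=[9,21]
#5 0x49→b9/s1 VC-HIT; vc=[25,21]
#6 0xcb→b25/s1 VC-HIT; vc=[9,21]
#7 0xa8→b21/s1 VC-HIT; vc=[9,25]
#8 0x5d→b11/s3 MISS; vc=[9,25,27]
#9 0xa8→b21/s1 L1-HIT; vc=[9,25,27]
#10 0xaf→b21/s1 L1-HIT; vc=[9,25,27]
#11 0xdb→b27/s3 VC-HIT; vc=[9,25,11]
#12 0x58→b11/s3 VC-HIT; vc=[9,25,27]

SEQ = [MISS, MISS, MISS, MISS, L1-HIT, VC-HIT, VC-HIT, VC-HIT, MISS, L1-HIT, L1-HIT, VC-HIT, VC-HIT]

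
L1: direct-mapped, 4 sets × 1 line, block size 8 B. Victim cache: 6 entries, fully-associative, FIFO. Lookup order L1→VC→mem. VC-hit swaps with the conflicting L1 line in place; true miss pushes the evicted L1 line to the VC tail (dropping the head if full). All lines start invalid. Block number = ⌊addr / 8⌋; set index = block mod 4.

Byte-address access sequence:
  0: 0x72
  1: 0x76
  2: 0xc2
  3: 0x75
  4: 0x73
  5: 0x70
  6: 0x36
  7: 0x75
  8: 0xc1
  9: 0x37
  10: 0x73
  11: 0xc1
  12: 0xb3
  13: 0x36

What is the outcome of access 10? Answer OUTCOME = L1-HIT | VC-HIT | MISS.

OUTCOME = VC-HIT

  [0] addr=0x72 blk=14 s=2: MISS | VC []
  [1] addr=0x76 blk=14 s=2: L1-HIT | VC []
  [2] addr=0xc2 blk=24 s=0: MISS | VC []
  [3] addr=0x75 blk=14 s=2: L1-HIT | VC []
  [4] addr=0x73 blk=14 s=2: L1-HIT | VC []
  [5] addr=0x70 blk=14 s=2: L1-HIT | VC []
  [6] addr=0x36 blk=6 s=2: MISS | VC [14]
  [7] addr=0x75 blk=14 s=2: VC-HIT | VC [6]
  [8] addr=0xc1 blk=24 s=0: L1-HIT | VC [6]
  [9] addr=0x37 blk=6 s=2: VC-HIT | VC [14]
  [10] addr=0x73 blk=14 s=2: VC-HIT | VC [6]
  [11] addr=0xc1 blk=24 s=0: L1-HIT | VC [6]
  [12] addr=0xb3 blk=22 s=2: MISS | VC [6, 14]
  [13] addr=0x36 blk=6 s=2: VC-HIT | VC [22, 14]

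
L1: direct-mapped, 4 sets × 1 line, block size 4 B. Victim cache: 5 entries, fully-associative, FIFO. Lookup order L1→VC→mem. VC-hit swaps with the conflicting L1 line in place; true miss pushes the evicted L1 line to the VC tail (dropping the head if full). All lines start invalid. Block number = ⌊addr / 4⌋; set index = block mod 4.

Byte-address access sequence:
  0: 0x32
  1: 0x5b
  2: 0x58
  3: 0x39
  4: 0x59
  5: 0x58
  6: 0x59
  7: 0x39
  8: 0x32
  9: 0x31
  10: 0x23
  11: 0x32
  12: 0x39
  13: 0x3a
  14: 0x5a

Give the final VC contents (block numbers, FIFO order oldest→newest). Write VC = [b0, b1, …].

VC = [14, 8]

  [0] addr=0x32 blk=12 s=0: MISS | VC []
  [1] addr=0x5b blk=22 s=2: MISS | VC []
  [2] addr=0x58 blk=22 s=2: L1-HIT | VC []
  [3] addr=0x39 blk=14 s=2: MISS | VC [22]
  [4] addr=0x59 blk=22 s=2: VC-HIT | VC [14]
  [5] addr=0x58 blk=22 s=2: L1-HIT | VC [14]
  [6] addr=0x59 blk=22 s=2: L1-HIT | VC [14]
  [7] addr=0x39 blk=14 s=2: VC-HIT | VC [22]
  [8] addr=0x32 blk=12 s=0: L1-HIT | VC [22]
  [9] addr=0x31 blk=12 s=0: L1-HIT | VC [22]
  [10] addr=0x23 blk=8 s=0: MISS | VC [22, 12]
  [11] addr=0x32 blk=12 s=0: VC-HIT | VC [22, 8]
  [12] addr=0x39 blk=14 s=2: L1-HIT | VC [22, 8]
  [13] addr=0x3a blk=14 s=2: L1-HIT | VC [22, 8]
  [14] addr=0x5a blk=22 s=2: VC-HIT | VC [14, 8]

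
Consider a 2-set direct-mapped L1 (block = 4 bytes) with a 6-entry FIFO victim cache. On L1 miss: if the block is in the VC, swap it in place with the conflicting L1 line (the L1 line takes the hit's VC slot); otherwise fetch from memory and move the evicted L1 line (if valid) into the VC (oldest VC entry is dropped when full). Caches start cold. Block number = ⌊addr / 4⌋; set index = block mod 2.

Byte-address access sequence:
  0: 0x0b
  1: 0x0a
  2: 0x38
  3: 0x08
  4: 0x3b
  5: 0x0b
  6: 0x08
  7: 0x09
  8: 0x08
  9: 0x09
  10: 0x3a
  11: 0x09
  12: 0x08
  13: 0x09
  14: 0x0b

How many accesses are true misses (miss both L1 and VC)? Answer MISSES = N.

MISSES = 2

#0 0xb→b2/s0 MISS; vc=[]
#1 0xa→b2/s0 L1-HIT; vc=[]
#2 0x38→b14/s0 MISS; vc=[2]
#3 0x8→b2/s0 VC-HIT; vc=[14]
#4 0x3b→b14/s0 VC-HIT; vc=[2]
#5 0xb→b2/s0 VC-HIT; vc=[14]
#6 0x8→b2/s0 L1-HIT; vc=[14]
#7 0x9→b2/s0 L1-HIT; vc=[14]
#8 0x8→b2/s0 L1-HIT; vc=[14]
#9 0x9→b2/s0 L1-HIT; vc=[14]
#10 0x3a→b14/s0 VC-HIT; vc=[2]
#11 0x9→b2/s0 VC-HIT; vc=[14]
#12 0x8→b2/s0 L1-HIT; vc=[14]
#13 0x9→b2/s0 L1-HIT; vc=[14]
#14 0xb→b2/s0 L1-HIT; vc=[14]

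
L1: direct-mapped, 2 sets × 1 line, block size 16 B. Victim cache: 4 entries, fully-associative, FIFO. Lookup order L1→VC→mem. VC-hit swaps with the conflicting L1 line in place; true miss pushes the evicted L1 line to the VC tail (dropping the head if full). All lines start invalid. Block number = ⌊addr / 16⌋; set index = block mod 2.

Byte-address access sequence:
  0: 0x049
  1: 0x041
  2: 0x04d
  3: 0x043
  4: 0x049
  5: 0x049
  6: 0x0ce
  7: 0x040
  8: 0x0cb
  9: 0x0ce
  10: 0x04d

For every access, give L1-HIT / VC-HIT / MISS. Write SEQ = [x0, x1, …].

SEQ = [MISS, L1-HIT, L1-HIT, L1-HIT, L1-HIT, L1-HIT, MISS, VC-HIT, VC-HIT, L1-HIT, VC-HIT]

0: 0x49 (blk 4, set 0) → MISS  vc=[]
1: 0x41 (blk 4, set 0) → L1-HIT  vc=[]
2: 0x4d (blk 4, set 0) → L1-HIT  vc=[]
3: 0x43 (blk 4, set 0) → L1-HIT  vc=[]
4: 0x49 (blk 4, set 0) → L1-HIT  vc=[]
5: 0x49 (blk 4, set 0) → L1-HIT  vc=[]
6: 0xce (blk 12, set 0) → MISS  vc=[4]
7: 0x40 (blk 4, set 0) → VC-HIT  vc=[12]
8: 0xcb (blk 12, set 0) → VC-HIT  vc=[4]
9: 0xce (blk 12, set 0) → L1-HIT  vc=[4]
10: 0x4d (blk 4, set 0) → VC-HIT  vc=[12]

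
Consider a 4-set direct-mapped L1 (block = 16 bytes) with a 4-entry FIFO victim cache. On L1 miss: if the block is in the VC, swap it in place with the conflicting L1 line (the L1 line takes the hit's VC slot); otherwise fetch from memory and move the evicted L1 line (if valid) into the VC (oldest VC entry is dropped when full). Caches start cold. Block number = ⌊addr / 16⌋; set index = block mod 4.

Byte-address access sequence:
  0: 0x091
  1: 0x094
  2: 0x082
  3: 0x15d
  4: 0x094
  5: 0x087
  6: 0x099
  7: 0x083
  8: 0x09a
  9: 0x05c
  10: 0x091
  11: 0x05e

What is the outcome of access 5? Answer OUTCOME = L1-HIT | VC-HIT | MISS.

OUTCOME = L1-HIT

  [0] addr=0x91 blk=9 s=1: MISS | VC []
  [1] addr=0x94 blk=9 s=1: L1-HIT | VC []
  [2] addr=0x82 blk=8 s=0: MISS | VC []
  [3] addr=0x15d blk=21 s=1: MISS | VC [9]
  [4] addr=0x94 blk=9 s=1: VC-HIT | VC [21]
  [5] addr=0x87 blk=8 s=0: L1-HIT | VC [21]
  [6] addr=0x99 blk=9 s=1: L1-HIT | VC [21]
  [7] addr=0x83 blk=8 s=0: L1-HIT | VC [21]
  [8] addr=0x9a blk=9 s=1: L1-HIT | VC [21]
  [9] addr=0x5c blk=5 s=1: MISS | VC [21, 9]
  [10] addr=0x91 blk=9 s=1: VC-HIT | VC [21, 5]
  [11] addr=0x5e blk=5 s=1: VC-HIT | VC [21, 9]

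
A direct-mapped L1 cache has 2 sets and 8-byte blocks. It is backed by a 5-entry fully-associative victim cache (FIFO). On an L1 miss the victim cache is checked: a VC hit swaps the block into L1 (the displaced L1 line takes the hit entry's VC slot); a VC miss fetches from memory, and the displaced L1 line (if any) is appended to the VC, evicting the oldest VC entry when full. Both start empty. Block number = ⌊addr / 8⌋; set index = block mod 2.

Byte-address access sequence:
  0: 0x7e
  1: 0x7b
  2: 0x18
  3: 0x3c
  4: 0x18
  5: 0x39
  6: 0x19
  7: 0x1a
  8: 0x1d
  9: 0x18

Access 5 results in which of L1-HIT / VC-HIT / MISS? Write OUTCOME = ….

0: 0x7e (blk 15, set 1) → MISS  vc=[]
1: 0x7b (blk 15, set 1) → L1-HIT  vc=[]
2: 0x18 (blk 3, set 1) → MISS  vc=[15]
3: 0x3c (blk 7, set 1) → MISS  vc=[15, 3]
4: 0x18 (blk 3, set 1) → VC-HIT  vc=[15, 7]
5: 0x39 (blk 7, set 1) → VC-HIT  vc=[15, 3]
6: 0x19 (blk 3, set 1) → VC-HIT  vc=[15, 7]
7: 0x1a (blk 3, set 1) → L1-HIT  vc=[15, 7]
8: 0x1d (blk 3, set 1) → L1-HIT  vc=[15, 7]
9: 0x18 (blk 3, set 1) → L1-HIT  vc=[15, 7]

OUTCOME = VC-HIT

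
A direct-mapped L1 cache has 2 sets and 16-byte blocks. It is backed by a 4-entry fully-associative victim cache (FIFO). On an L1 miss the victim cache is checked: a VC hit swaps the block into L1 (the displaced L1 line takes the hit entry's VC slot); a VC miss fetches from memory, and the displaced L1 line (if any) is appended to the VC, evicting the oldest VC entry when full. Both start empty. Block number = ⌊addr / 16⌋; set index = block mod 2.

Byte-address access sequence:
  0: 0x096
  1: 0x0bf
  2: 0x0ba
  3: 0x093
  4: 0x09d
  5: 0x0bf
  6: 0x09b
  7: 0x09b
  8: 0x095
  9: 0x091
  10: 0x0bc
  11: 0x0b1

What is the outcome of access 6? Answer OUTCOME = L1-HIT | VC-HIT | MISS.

0: 0x96 (blk 9, set 1) → MISS  vc=[]
1: 0xbf (blk 11, set 1) → MISS  vc=[9]
2: 0xba (blk 11, set 1) → L1-HIT  vc=[9]
3: 0x93 (blk 9, set 1) → VC-HIT  vc=[11]
4: 0x9d (blk 9, set 1) → L1-HIT  vc=[11]
5: 0xbf (blk 11, set 1) → VC-HIT  vc=[9]
6: 0x9b (blk 9, set 1) → VC-HIT  vc=[11]
7: 0x9b (blk 9, set 1) → L1-HIT  vc=[11]
8: 0x95 (blk 9, set 1) → L1-HIT  vc=[11]
9: 0x91 (blk 9, set 1) → L1-HIT  vc=[11]
10: 0xbc (blk 11, set 1) → VC-HIT  vc=[9]
11: 0xb1 (blk 11, set 1) → L1-HIT  vc=[9]

OUTCOME = VC-HIT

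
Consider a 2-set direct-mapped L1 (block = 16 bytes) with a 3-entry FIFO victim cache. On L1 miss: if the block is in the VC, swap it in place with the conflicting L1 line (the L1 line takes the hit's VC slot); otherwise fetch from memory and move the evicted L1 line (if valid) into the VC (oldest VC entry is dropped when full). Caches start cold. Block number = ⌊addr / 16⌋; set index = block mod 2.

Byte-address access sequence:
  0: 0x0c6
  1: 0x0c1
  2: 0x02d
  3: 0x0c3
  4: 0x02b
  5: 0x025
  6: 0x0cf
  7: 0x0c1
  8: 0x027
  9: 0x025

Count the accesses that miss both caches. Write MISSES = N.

0: 0xc6 (blk 12, set 0) → MISS  vc=[]
1: 0xc1 (blk 12, set 0) → L1-HIT  vc=[]
2: 0x2d (blk 2, set 0) → MISS  vc=[12]
3: 0xc3 (blk 12, set 0) → VC-HIT  vc=[2]
4: 0x2b (blk 2, set 0) → VC-HIT  vc=[12]
5: 0x25 (blk 2, set 0) → L1-HIT  vc=[12]
6: 0xcf (blk 12, set 0) → VC-HIT  vc=[2]
7: 0xc1 (blk 12, set 0) → L1-HIT  vc=[2]
8: 0x27 (blk 2, set 0) → VC-HIT  vc=[12]
9: 0x25 (blk 2, set 0) → L1-HIT  vc=[12]

MISSES = 2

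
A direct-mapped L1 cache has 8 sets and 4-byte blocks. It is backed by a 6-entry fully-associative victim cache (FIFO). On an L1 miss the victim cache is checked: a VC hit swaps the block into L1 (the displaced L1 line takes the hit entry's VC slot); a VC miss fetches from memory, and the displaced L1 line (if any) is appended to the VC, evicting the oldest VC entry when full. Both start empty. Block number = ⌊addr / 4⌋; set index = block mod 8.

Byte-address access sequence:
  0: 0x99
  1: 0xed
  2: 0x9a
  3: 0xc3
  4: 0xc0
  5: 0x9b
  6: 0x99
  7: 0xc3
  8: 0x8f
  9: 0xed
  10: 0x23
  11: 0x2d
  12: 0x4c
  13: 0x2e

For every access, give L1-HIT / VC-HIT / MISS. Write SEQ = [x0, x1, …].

  [0] addr=0x99 blk=38 s=6: MISS | VC []
  [1] addr=0xed blk=59 s=3: MISS | VC []
  [2] addr=0x9a blk=38 s=6: L1-HIT | VC []
  [3] addr=0xc3 blk=48 s=0: MISS | VC []
  [4] addr=0xc0 blk=48 s=0: L1-HIT | VC []
  [5] addr=0x9b blk=38 s=6: L1-HIT | VC []
  [6] addr=0x99 blk=38 s=6: L1-HIT | VC []
  [7] addr=0xc3 blk=48 s=0: L1-HIT | VC []
  [8] addr=0x8f blk=35 s=3: MISS | VC [59]
  [9] addr=0xed blk=59 s=3: VC-HIT | VC [35]
  [10] addr=0x23 blk=8 s=0: MISS | VC [35, 48]
  [11] addr=0x2d blk=11 s=3: MISS | VC [35, 48, 59]
  [12] addr=0x4c blk=19 s=3: MISS | VC [35, 48, 59, 11]
  [13] addr=0x2e blk=11 s=3: VC-HIT | VC [35, 48, 59, 19]

SEQ = [MISS, MISS, L1-HIT, MISS, L1-HIT, L1-HIT, L1-HIT, L1-HIT, MISS, VC-HIT, MISS, MISS, MISS, VC-HIT]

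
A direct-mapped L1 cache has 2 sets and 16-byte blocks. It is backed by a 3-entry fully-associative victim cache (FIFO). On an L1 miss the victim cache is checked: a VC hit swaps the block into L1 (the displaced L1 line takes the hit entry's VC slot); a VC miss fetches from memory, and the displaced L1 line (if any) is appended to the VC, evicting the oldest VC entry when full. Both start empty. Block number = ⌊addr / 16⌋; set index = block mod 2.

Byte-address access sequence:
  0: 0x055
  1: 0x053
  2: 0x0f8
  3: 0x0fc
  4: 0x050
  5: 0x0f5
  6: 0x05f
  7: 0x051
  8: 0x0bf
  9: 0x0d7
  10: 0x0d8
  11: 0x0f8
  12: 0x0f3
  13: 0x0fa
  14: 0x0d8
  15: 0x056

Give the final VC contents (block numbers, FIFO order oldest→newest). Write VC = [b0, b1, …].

#0 0x55→b5/s1 MISS; vc=[]
#1 0x53→b5/s1 L1-HIT; vc=[]
#2 0xf8→b15/s1 MISS; vc=[5]
#3 0xfc→b15/s1 L1-HIT; vc=[5]
#4 0x50→b5/s1 VC-HIT; vc=[15]
#5 0xf5→b15/s1 VC-HIT; vc=[5]
#6 0x5f→b5/s1 VC-HIT; vc=[15]
#7 0x51→b5/s1 L1-HIT; vc=[15]
#8 0xbf→b11/s1 MISS; vc=[15,5]
#9 0xd7→b13/s1 MISS; vc=[15,5,11]
#10 0xd8→b13/s1 L1-HIT; vc=[15,5,11]
#11 0xf8→b15/s1 VC-HIT; vc=[13,5,11]
#12 0xf3→b15/s1 L1-HIT; vc=[13,5,11]
#13 0xfa→b15/s1 L1-HIT; vc=[13,5,11]
#14 0xd8→b13/s1 VC-HIT; vc=[15,5,11]
#15 0x56→b5/s1 VC-HIT; vc=[15,13,11]

VC = [15, 13, 11]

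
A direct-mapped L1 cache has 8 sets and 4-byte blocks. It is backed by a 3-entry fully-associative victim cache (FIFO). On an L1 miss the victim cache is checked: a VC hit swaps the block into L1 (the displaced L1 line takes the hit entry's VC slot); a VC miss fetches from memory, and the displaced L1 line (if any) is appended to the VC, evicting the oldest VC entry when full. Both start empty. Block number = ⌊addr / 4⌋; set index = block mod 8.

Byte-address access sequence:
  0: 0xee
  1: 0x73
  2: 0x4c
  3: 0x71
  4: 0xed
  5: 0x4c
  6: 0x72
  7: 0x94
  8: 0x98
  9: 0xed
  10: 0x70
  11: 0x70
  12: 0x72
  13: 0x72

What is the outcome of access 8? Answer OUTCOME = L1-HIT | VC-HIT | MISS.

0: 0xee (blk 59, set 3) → MISS  vc=[]
1: 0x73 (blk 28, set 4) → MISS  vc=[]
2: 0x4c (blk 19, set 3) → MISS  vc=[59]
3: 0x71 (blk 28, set 4) → L1-HIT  vc=[59]
4: 0xed (blk 59, set 3) → VC-HIT  vc=[19]
5: 0x4c (blk 19, set 3) → VC-HIT  vc=[59]
6: 0x72 (blk 28, set 4) → L1-HIT  vc=[59]
7: 0x94 (blk 37, set 5) → MISS  vc=[59]
8: 0x98 (blk 38, set 6) → MISS  vc=[59]
9: 0xed (blk 59, set 3) → VC-HIT  vc=[19]
10: 0x70 (blk 28, set 4) → L1-HIT  vc=[19]
11: 0x70 (blk 28, set 4) → L1-HIT  vc=[19]
12: 0x72 (blk 28, set 4) → L1-HIT  vc=[19]
13: 0x72 (blk 28, set 4) → L1-HIT  vc=[19]

OUTCOME = MISS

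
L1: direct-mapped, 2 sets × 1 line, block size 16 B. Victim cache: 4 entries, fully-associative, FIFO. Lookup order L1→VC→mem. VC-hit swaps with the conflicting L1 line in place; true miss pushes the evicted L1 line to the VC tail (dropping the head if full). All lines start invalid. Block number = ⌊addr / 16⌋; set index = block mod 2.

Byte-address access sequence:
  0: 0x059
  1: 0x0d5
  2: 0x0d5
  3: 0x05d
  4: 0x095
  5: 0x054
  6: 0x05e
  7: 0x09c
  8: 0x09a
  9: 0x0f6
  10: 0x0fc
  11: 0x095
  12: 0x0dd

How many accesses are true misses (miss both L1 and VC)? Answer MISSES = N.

#0 0x59→b5/s1 MISS; vc=[]
#1 0xd5→b13/s1 MISS; vc=[5]
#2 0xd5→b13/s1 L1-HIT; vc=[5]
#3 0x5d→b5/s1 VC-HIT; vc=[13]
#4 0x95→b9/s1 MISS; vc=[13,5]
#5 0x54→b5/s1 VC-HIT; vc=[13,9]
#6 0x5e→b5/s1 L1-HIT; vc=[13,9]
#7 0x9c→b9/s1 VC-HIT; vc=[13,5]
#8 0x9a→b9/s1 L1-HIT; vc=[13,5]
#9 0xf6→b15/s1 MISS; vc=[13,5,9]
#10 0xfc→b15/s1 L1-HIT; vc=[13,5,9]
#11 0x95→b9/s1 VC-HIT; vc=[13,5,15]
#12 0xdd→b13/s1 VC-HIT; vc=[9,5,15]

MISSES = 4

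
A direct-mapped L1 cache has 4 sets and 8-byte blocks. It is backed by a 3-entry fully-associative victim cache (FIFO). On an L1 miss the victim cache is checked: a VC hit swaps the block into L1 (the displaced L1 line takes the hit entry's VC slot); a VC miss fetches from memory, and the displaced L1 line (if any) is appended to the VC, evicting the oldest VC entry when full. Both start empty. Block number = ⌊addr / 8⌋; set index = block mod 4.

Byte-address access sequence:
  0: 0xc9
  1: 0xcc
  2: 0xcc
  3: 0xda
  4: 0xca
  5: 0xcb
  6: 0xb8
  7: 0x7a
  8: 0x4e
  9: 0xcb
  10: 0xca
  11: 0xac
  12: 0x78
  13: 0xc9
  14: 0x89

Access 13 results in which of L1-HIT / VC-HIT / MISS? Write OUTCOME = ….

  [0] addr=0xc9 blk=25 s=1: MISS | VC []
  [1] addr=0xcc blk=25 s=1: L1-HIT | VC []
  [2] addr=0xcc blk=25 s=1: L1-HIT | VC []
  [3] addr=0xda blk=27 s=3: MISS | VC []
  [4] addr=0xca blk=25 s=1: L1-HIT | VC []
  [5] addr=0xcb blk=25 s=1: L1-HIT | VC []
  [6] addr=0xb8 blk=23 s=3: MISS | VC [27]
  [7] addr=0x7a blk=15 s=3: MISS | VC [27, 23]
  [8] addr=0x4e blk=9 s=1: MISS | VC [27, 23, 25]
  [9] addr=0xcb blk=25 s=1: VC-HIT | VC [27, 23, 9]
  [10] addr=0xca blk=25 s=1: L1-HIT | VC [27, 23, 9]
  [11] addr=0xac blk=21 s=1: MISS | VC [23, 9, 25]
  [12] addr=0x78 blk=15 s=3: L1-HIT | VC [23, 9, 25]
  [13] addr=0xc9 blk=25 s=1: VC-HIT | VC [23, 9, 21]
  [14] addr=0x89 blk=17 s=1: MISS | VC [9, 21, 25]

OUTCOME = VC-HIT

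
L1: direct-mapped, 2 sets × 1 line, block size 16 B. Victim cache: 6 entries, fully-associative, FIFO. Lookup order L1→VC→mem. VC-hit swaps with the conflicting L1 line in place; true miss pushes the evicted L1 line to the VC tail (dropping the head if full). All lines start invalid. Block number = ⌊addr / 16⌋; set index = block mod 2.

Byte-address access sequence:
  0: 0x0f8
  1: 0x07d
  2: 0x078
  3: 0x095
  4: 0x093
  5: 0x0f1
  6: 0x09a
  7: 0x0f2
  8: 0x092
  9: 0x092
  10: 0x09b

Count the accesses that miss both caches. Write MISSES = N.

  [0] addr=0xf8 blk=15 s=1: MISS | VC []
  [1] addr=0x7d blk=7 s=1: MISS | VC [15]
  [2] addr=0x78 blk=7 s=1: L1-HIT | VC [15]
  [3] addr=0x95 blk=9 s=1: MISS | VC [15, 7]
  [4] addr=0x93 blk=9 s=1: L1-HIT | VC [15, 7]
  [5] addr=0xf1 blk=15 s=1: VC-HIT | VC [9, 7]
  [6] addr=0x9a blk=9 s=1: VC-HIT | VC [15, 7]
  [7] addr=0xf2 blk=15 s=1: VC-HIT | VC [9, 7]
  [8] addr=0x92 blk=9 s=1: VC-HIT | VC [15, 7]
  [9] addr=0x92 blk=9 s=1: L1-HIT | VC [15, 7]
  [10] addr=0x9b blk=9 s=1: L1-HIT | VC [15, 7]

MISSES = 3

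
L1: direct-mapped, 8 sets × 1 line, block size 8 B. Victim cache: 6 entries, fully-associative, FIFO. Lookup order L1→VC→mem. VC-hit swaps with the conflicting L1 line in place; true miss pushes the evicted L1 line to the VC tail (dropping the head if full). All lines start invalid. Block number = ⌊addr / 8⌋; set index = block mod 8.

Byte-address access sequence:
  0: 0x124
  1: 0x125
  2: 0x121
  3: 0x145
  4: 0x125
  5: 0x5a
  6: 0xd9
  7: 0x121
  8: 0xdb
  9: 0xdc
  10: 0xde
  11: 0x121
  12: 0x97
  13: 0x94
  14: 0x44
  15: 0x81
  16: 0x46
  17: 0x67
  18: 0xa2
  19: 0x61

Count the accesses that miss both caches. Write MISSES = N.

MISSES = 9

  [0] addr=0x124 blk=36 s=4: MISS | VC []
  [1] addr=0x125 blk=36 s=4: L1-HIT | VC []
  [2] addr=0x121 blk=36 s=4: L1-HIT | VC []
  [3] addr=0x145 blk=40 s=0: MISS | VC []
  [4] addr=0x125 blk=36 s=4: L1-HIT | VC []
  [5] addr=0x5a blk=11 s=3: MISS | VC []
  [6] addr=0xd9 blk=27 s=3: MISS | VC [11]
  [7] addr=0x121 blk=36 s=4: L1-HIT | VC [11]
  [8] addr=0xdb blk=27 s=3: L1-HIT | VC [11]
  [9] addr=0xdc blk=27 s=3: L1-HIT | VC [11]
  [10] addr=0xde blk=27 s=3: L1-HIT | VC [11]
  [11] addr=0x121 blk=36 s=4: L1-HIT | VC [11]
  [12] addr=0x97 blk=18 s=2: MISS | VC [11]
  [13] addr=0x94 blk=18 s=2: L1-HIT | VC [11]
  [14] addr=0x44 blk=8 s=0: MISS | VC [11, 40]
  [15] addr=0x81 blk=16 s=0: MISS | VC [11, 40, 8]
  [16] addr=0x46 blk=8 s=0: VC-HIT | VC [11, 40, 16]
  [17] addr=0x67 blk=12 s=4: MISS | VC [11, 40, 16, 36]
  [18] addr=0xa2 blk=20 s=4: MISS | VC [11, 40, 16, 36, 12]
  [19] addr=0x61 blk=12 s=4: VC-HIT | VC [11, 40, 16, 36, 20]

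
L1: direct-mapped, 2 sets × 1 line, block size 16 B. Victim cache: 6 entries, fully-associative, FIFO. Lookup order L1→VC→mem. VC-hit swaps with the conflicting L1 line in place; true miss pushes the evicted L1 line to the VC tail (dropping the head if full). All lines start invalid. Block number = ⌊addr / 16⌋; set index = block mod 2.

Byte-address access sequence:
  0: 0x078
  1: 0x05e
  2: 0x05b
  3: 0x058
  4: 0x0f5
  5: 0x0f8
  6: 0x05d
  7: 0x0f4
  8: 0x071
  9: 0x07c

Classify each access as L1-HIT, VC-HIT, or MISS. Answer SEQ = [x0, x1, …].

SEQ = [MISS, MISS, L1-HIT, L1-HIT, MISS, L1-HIT, VC-HIT, VC-HIT, VC-HIT, L1-HIT]

  [0] addr=0x78 blk=7 s=1: MISS | VC []
  [1] addr=0x5e blk=5 s=1: MISS | VC [7]
  [2] addr=0x5b blk=5 s=1: L1-HIT | VC [7]
  [3] addr=0x58 blk=5 s=1: L1-HIT | VC [7]
  [4] addr=0xf5 blk=15 s=1: MISS | VC [7, 5]
  [5] addr=0xf8 blk=15 s=1: L1-HIT | VC [7, 5]
  [6] addr=0x5d blk=5 s=1: VC-HIT | VC [7, 15]
  [7] addr=0xf4 blk=15 s=1: VC-HIT | VC [7, 5]
  [8] addr=0x71 blk=7 s=1: VC-HIT | VC [15, 5]
  [9] addr=0x7c blk=7 s=1: L1-HIT | VC [15, 5]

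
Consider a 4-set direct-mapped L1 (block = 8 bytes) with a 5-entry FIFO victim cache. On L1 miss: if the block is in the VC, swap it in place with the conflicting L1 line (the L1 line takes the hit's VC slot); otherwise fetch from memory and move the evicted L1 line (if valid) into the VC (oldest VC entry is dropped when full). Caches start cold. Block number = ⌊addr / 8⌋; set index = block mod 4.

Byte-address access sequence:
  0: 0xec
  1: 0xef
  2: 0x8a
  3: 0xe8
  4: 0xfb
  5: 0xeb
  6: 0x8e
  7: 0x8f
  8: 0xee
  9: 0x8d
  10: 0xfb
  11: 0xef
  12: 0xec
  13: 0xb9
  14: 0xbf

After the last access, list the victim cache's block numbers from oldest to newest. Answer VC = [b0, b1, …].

VC = [17, 31]

#0 0xec→b29/s1 MISS; vc=[]
#1 0xef→b29/s1 L1-HIT; vc=[]
#2 0x8a→b17/s1 MISS; vc=[29]
#3 0xe8→b29/s1 VC-HIT; vc=[17]
#4 0xfb→b31/s3 MISS; vc=[17]
#5 0xeb→b29/s1 L1-HIT; vc=[17]
#6 0x8e→b17/s1 VC-HIT; vc=[29]
#7 0x8f→b17/s1 L1-HIT; vc=[29]
#8 0xee→b29/s1 VC-HIT; vc=[17]
#9 0x8d→b17/s1 VC-HIT; vc=[29]
#10 0xfb→b31/s3 L1-HIT; vc=[29]
#11 0xef→b29/s1 VC-HIT; vc=[17]
#12 0xec→b29/s1 L1-HIT; vc=[17]
#13 0xb9→b23/s3 MISS; vc=[17,31]
#14 0xbf→b23/s3 L1-HIT; vc=[17,31]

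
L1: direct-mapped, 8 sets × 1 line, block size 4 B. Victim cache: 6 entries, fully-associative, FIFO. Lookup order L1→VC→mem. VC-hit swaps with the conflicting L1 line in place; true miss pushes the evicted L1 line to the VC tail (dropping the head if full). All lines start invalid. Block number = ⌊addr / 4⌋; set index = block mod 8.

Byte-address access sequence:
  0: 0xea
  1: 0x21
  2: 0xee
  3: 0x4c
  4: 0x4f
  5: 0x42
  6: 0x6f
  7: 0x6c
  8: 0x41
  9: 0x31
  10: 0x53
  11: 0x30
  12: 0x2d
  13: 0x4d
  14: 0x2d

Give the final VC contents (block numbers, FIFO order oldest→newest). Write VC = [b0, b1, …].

#0 0xea→b58/s2 MISS; vc=[]
#1 0x21→b8/s0 MISS; vc=[]
#2 0xee→b59/s3 MISS; vc=[]
#3 0x4c→b19/s3 MISS; vc=[59]
#4 0x4f→b19/s3 L1-HIT; vc=[59]
#5 0x42→b16/s0 MISS; vc=[59,8]
#6 0x6f→b27/s3 MISS; vc=[59,8,19]
#7 0x6c→b27/s3 L1-HIT; vc=[59,8,19]
#8 0x41→b16/s0 L1-HIT; vc=[59,8,19]
#9 0x31→b12/s4 MISS; vc=[59,8,19]
#10 0x53→b20/s4 MISS; vc=[59,8,19,12]
#11 0x30→b12/s4 VC-HIT; vc=[59,8,19,20]
#12 0x2d→b11/s3 MISS; vc=[59,8,19,20,27]
#13 0x4d→b19/s3 VC-HIT; vc=[59,8,11,20,27]
#14 0x2d→b11/s3 VC-HIT; vc=[59,8,19,20,27]

VC = [59, 8, 19, 20, 27]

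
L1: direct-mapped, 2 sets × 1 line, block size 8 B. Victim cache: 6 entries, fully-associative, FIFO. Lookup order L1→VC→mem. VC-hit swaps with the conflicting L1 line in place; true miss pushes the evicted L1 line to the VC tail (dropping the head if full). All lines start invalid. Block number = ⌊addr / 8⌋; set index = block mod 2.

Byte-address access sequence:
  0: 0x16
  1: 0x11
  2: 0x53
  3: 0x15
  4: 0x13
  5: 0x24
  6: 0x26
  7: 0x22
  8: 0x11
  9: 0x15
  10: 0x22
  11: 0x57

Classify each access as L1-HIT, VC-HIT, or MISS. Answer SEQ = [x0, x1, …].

SEQ = [MISS, L1-HIT, MISS, VC-HIT, L1-HIT, MISS, L1-HIT, L1-HIT, VC-HIT, L1-HIT, VC-HIT, VC-HIT]

0: 0x16 (blk 2, set 0) → MISS  vc=[]
1: 0x11 (blk 2, set 0) → L1-HIT  vc=[]
2: 0x53 (blk 10, set 0) → MISS  vc=[2]
3: 0x15 (blk 2, set 0) → VC-HIT  vc=[10]
4: 0x13 (blk 2, set 0) → L1-HIT  vc=[10]
5: 0x24 (blk 4, set 0) → MISS  vc=[10, 2]
6: 0x26 (blk 4, set 0) → L1-HIT  vc=[10, 2]
7: 0x22 (blk 4, set 0) → L1-HIT  vc=[10, 2]
8: 0x11 (blk 2, set 0) → VC-HIT  vc=[10, 4]
9: 0x15 (blk 2, set 0) → L1-HIT  vc=[10, 4]
10: 0x22 (blk 4, set 0) → VC-HIT  vc=[10, 2]
11: 0x57 (blk 10, set 0) → VC-HIT  vc=[4, 2]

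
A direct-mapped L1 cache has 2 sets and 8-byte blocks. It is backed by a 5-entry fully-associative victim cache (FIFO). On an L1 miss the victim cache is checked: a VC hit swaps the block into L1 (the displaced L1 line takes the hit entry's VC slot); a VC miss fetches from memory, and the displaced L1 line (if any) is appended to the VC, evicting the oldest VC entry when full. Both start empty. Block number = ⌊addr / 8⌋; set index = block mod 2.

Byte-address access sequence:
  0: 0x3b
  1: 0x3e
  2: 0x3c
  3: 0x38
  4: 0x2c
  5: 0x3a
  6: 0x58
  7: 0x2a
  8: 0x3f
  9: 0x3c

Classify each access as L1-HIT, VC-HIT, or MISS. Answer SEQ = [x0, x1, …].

SEQ = [MISS, L1-HIT, L1-HIT, L1-HIT, MISS, VC-HIT, MISS, VC-HIT, VC-HIT, L1-HIT]

#0 0x3b→b7/s1 MISS; vc=[]
#1 0x3e→b7/s1 L1-HIT; vc=[]
#2 0x3c→b7/s1 L1-HIT; vc=[]
#3 0x38→b7/s1 L1-HIT; vc=[]
#4 0x2c→b5/s1 MISS; vc=[7]
#5 0x3a→b7/s1 VC-HIT; vc=[5]
#6 0x58→b11/s1 MISS; vc=[5,7]
#7 0x2a→b5/s1 VC-HIT; vc=[11,7]
#8 0x3f→b7/s1 VC-HIT; vc=[11,5]
#9 0x3c→b7/s1 L1-HIT; vc=[11,5]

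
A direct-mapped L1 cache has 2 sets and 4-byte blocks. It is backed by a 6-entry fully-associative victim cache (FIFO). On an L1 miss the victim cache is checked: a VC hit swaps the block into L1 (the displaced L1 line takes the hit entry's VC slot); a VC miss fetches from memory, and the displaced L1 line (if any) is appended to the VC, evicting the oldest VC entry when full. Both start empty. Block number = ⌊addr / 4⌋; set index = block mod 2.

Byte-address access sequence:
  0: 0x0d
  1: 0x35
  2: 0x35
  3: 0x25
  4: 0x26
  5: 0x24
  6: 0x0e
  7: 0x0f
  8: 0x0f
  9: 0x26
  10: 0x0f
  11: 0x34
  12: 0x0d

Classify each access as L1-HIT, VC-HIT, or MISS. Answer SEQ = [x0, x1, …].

SEQ = [MISS, MISS, L1-HIT, MISS, L1-HIT, L1-HIT, VC-HIT, L1-HIT, L1-HIT, VC-HIT, VC-HIT, VC-HIT, VC-HIT]

#0 0xd→b3/s1 MISS; vc=[]
#1 0x35→b13/s1 MISS; vc=[3]
#2 0x35→b13/s1 L1-HIT; vc=[3]
#3 0x25→b9/s1 MISS; vc=[3,13]
#4 0x26→b9/s1 L1-HIT; vc=[3,13]
#5 0x24→b9/s1 L1-HIT; vc=[3,13]
#6 0xe→b3/s1 VC-HIT; vc=[9,13]
#7 0xf→b3/s1 L1-HIT; vc=[9,13]
#8 0xf→b3/s1 L1-HIT; vc=[9,13]
#9 0x26→b9/s1 VC-HIT; vc=[3,13]
#10 0xf→b3/s1 VC-HIT; vc=[9,13]
#11 0x34→b13/s1 VC-HIT; vc=[9,3]
#12 0xd→b3/s1 VC-HIT; vc=[9,13]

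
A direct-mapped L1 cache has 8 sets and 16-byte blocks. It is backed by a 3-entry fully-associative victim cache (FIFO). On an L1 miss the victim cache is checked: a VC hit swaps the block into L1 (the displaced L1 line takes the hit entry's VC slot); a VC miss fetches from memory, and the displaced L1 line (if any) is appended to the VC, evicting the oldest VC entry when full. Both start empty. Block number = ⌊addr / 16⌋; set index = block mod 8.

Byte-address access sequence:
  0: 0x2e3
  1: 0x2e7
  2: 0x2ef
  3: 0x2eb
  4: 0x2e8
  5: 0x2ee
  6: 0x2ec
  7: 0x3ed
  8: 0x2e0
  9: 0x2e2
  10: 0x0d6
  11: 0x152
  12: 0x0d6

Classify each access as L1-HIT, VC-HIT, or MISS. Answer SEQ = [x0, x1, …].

#0 0x2e3→b46/s6 MISS; vc=[]
#1 0x2e7→b46/s6 L1-HIT; vc=[]
#2 0x2ef→b46/s6 L1-HIT; vc=[]
#3 0x2eb→b46/s6 L1-HIT; vc=[]
#4 0x2e8→b46/s6 L1-HIT; vc=[]
#5 0x2ee→b46/s6 L1-HIT; vc=[]
#6 0x2ec→b46/s6 L1-HIT; vc=[]
#7 0x3ed→b62/s6 MISS; vc=[46]
#8 0x2e0→b46/s6 VC-HIT; vc=[62]
#9 0x2e2→b46/s6 L1-HIT; vc=[62]
#10 0xd6→b13/s5 MISS; vc=[62]
#11 0x152→b21/s5 MISS; vc=[62,13]
#12 0xd6→b13/s5 VC-HIT; vc=[62,21]

SEQ = [MISS, L1-HIT, L1-HIT, L1-HIT, L1-HIT, L1-HIT, L1-HIT, MISS, VC-HIT, L1-HIT, MISS, MISS, VC-HIT]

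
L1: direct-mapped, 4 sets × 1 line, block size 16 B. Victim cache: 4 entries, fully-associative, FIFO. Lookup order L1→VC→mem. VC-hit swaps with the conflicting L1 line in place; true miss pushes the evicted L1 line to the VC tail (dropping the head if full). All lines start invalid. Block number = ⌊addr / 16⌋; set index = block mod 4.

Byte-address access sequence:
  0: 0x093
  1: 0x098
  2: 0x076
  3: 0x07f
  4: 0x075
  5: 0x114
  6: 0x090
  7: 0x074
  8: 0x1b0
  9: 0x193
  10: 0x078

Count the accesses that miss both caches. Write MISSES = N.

#0 0x93→b9/s1 MISS; vc=[]
#1 0x98→b9/s1 L1-HIT; vc=[]
#2 0x76→b7/s3 MISS; vc=[]
#3 0x7f→b7/s3 L1-HIT; vc=[]
#4 0x75→b7/s3 L1-HIT; vc=[]
#5 0x114→b17/s1 MISS; vc=[9]
#6 0x90→b9/s1 VC-HIT; vc=[17]
#7 0x74→b7/s3 L1-HIT; vc=[17]
#8 0x1b0→b27/s3 MISS; vc=[17,7]
#9 0x193→b25/s1 MISS; vc=[17,7,9]
#10 0x78→b7/s3 VC-HIT; vc=[17,27,9]

MISSES = 5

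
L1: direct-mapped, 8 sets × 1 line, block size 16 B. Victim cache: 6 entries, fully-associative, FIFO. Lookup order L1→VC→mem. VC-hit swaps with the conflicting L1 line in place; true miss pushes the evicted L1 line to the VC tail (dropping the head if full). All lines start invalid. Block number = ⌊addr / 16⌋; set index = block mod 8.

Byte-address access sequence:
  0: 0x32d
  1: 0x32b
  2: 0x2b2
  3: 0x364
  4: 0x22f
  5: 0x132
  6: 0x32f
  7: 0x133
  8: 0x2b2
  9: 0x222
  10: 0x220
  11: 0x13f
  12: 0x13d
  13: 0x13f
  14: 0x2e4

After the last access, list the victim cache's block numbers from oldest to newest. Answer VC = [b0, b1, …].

VC = [50, 43, 54]

  [0] addr=0x32d blk=50 s=2: MISS | VC []
  [1] addr=0x32b blk=50 s=2: L1-HIT | VC []
  [2] addr=0x2b2 blk=43 s=3: MISS | VC []
  [3] addr=0x364 blk=54 s=6: MISS | VC []
  [4] addr=0x22f blk=34 s=2: MISS | VC [50]
  [5] addr=0x132 blk=19 s=3: MISS | VC [50, 43]
  [6] addr=0x32f blk=50 s=2: VC-HIT | VC [34, 43]
  [7] addr=0x133 blk=19 s=3: L1-HIT | VC [34, 43]
  [8] addr=0x2b2 blk=43 s=3: VC-HIT | VC [34, 19]
  [9] addr=0x222 blk=34 s=2: VC-HIT | VC [50, 19]
  [10] addr=0x220 blk=34 s=2: L1-HIT | VC [50, 19]
  [11] addr=0x13f blk=19 s=3: VC-HIT | VC [50, 43]
  [12] addr=0x13d blk=19 s=3: L1-HIT | VC [50, 43]
  [13] addr=0x13f blk=19 s=3: L1-HIT | VC [50, 43]
  [14] addr=0x2e4 blk=46 s=6: MISS | VC [50, 43, 54]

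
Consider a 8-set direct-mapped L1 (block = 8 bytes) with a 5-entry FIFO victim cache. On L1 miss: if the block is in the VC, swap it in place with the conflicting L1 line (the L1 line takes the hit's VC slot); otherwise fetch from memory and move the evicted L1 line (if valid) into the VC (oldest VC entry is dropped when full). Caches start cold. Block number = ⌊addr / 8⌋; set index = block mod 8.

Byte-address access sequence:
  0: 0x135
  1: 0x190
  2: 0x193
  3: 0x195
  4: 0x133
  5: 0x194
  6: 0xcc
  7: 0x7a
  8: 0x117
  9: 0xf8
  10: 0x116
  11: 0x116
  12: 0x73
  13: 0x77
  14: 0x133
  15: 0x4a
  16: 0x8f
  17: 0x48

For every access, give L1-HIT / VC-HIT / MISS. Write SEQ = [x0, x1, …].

SEQ = [MISS, MISS, L1-HIT, L1-HIT, L1-HIT, L1-HIT, MISS, MISS, MISS, MISS, L1-HIT, L1-HIT, MISS, L1-HIT, VC-HIT, MISS, MISS, VC-HIT]

  [0] addr=0x135 blk=38 s=6: MISS | VC []
  [1] addr=0x190 blk=50 s=2: MISS | VC []
  [2] addr=0x193 blk=50 s=2: L1-HIT | VC []
  [3] addr=0x195 blk=50 s=2: L1-HIT | VC []
  [4] addr=0x133 blk=38 s=6: L1-HIT | VC []
  [5] addr=0x194 blk=50 s=2: L1-HIT | VC []
  [6] addr=0xcc blk=25 s=1: MISS | VC []
  [7] addr=0x7a blk=15 s=7: MISS | VC []
  [8] addr=0x117 blk=34 s=2: MISS | VC [50]
  [9] addr=0xf8 blk=31 s=7: MISS | VC [50, 15]
  [10] addr=0x116 blk=34 s=2: L1-HIT | VC [50, 15]
  [11] addr=0x116 blk=34 s=2: L1-HIT | VC [50, 15]
  [12] addr=0x73 blk=14 s=6: MISS | VC [50, 15, 38]
  [13] addr=0x77 blk=14 s=6: L1-HIT | VC [50, 15, 38]
  [14] addr=0x133 blk=38 s=6: VC-HIT | VC [50, 15, 14]
  [15] addr=0x4a blk=9 s=1: MISS | VC [50, 15, 14, 25]
  [16] addr=0x8f blk=17 s=1: MISS | VC [50, 15, 14, 25, 9]
  [17] addr=0x48 blk=9 s=1: VC-HIT | VC [50, 15, 14, 25, 17]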